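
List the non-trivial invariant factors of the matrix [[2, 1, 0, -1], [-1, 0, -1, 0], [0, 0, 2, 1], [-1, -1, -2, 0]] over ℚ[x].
x - 1, (x - 1)^3

The Jordan structure of A has elementary divisors (x - 1)^3, (x - 1). Arranging the block sizes at each eigenvalue in decreasing order and taking row products gives the invariant factors.

Invariant factors (smallest first, each dividing the next): x - 1, (x - 1)^3.

Check: the last factor (x - 1)^3 is the minimal polynomial, and the product (x - 1)^4 is the characteristic polynomial.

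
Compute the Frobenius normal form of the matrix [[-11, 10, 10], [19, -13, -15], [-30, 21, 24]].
R = [[0, 0, -3], [1, 0, 8], [0, 1, 0]]

The invariant factors of A (the non-unit diagonal entries of the Smith normal form of xI - A over ℚ[x]) are (x + 3)(x^2 - 3x + 1), each dividing the next. The characteristic polynomial is their product, (x + 3)(x^2 - 3x + 1).

The rational canonical form is the block-diagonal matrix of companion matrices C(f_i):
R = [[0, 0, -3], [1, 0, 8], [0, 1, 0]].

Note the characteristic polynomial does not split into linear factors over ℚ, so A has no Jordan form over ℚ; the rational canonical form exists over any field.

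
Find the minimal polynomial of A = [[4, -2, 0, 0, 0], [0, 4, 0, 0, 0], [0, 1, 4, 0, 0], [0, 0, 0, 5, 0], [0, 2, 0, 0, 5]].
The characteristic polynomial factors as (x - 5)^2(x - 4)^3. The minimal polynomial is ∏(x - λ)^{k_λ} where k_λ is the size of the largest Jordan block at λ.

For λ = 4: rank(A - 4I) = 3, and the largest Jordan block has size 2 (the smallest k with rank((A - 4I)^k) = rank((A - 4I)^(k+1))).
For λ = 5: rank(A - 5I) = 3, and the largest Jordan block has size 1 (the smallest k with rank((A - 5I)^k) = rank((A - 5I)^(k+1))).

So m_A(x) = (x - 5)(x - 4)^2.

m_A(x) = (x - 5)(x - 4)^2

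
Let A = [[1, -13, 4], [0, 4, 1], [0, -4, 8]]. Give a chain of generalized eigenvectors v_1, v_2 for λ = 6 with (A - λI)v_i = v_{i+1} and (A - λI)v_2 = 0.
v_1 = [[1, 0, 1]]^T, v_2 = [[-1, 1, 2]]^T

We seek v_1 ∈ ker((A - 6I)^2) \ ker(A - 6I), then set v_{i+1} = (A - 6I) v_i.

One such chain is v_1 = [[1, 0, 1]]^T, v_2 = [[-1, 1, 2]]^T. Check: (A - 6I) v_2 = [[0, 0, 0]]^T = 0.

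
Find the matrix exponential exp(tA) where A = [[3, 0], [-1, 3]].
e^{tA} = [[e^{3*t}, 0], [-t*e^{3*t}, e^{3*t}]]

A has Jordan form J = [[3, 1], [0, 3]] with A = PJP^{-1}, so e^{tA} = P e^{tJ} P^{-1}.

For a Jordan block J_k(λ), e^{tJ_k(λ)} = e^{λt} · (I + tN + t^2 N^2/2! + ... + t^{k-1} N^{k-1}/(k-1)!) where N is the nilpotent superdiagonal part.

Assembling the blocks and conjugating back gives the entries of e^{tA} as shown above.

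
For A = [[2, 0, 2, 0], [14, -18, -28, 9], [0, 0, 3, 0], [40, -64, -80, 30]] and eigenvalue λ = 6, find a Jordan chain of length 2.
We seek v_1 ∈ ker((A - 6I)^2) \ ker(A - 6I), then set v_{i+1} = (A - 6I) v_i.

One such chain is v_1 = [[0, -2, 0, -5]]^T, v_2 = [[0, 3, 0, 8]]^T. Check: (A - 6I) v_2 = [[0, 0, 0, 0]]^T = 0.

v_1 = [[0, -2, 0, -5]]^T, v_2 = [[0, 3, 0, 8]]^T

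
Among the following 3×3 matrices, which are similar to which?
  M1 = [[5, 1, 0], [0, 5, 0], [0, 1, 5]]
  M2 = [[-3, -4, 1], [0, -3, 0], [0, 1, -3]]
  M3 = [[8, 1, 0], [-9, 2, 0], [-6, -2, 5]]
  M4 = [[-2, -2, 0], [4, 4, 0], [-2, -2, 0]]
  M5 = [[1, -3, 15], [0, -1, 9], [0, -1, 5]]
Characteristic polynomials: χ_{M1} = (x - 5)^3, χ_{M2} = (x + 3)^3, χ_{M3} = (x - 5)^3, χ_{M4} = x^2(x - 2), χ_{M5} = (x - 2)^2(x - 1).

{M1, M3}: invariant factors x - 5, (x - 5)^2.

{M2}: invariant factors (x + 3)^3.

{M4}: invariant factors x, x(x - 2).

{M5}: invariant factors (x - 2)^2(x - 1).

Matrices are similar if and only if their invariant-factor lists agree; the partition into similarity classes is {M1, M3}, {M2}, {M4}, {M5}.

4 classes: {M1, M3}, {M2}, {M4}, {M5}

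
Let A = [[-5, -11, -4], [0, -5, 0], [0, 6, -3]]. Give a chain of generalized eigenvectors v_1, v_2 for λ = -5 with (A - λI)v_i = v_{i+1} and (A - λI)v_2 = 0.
We seek v_1 ∈ ker((A + 5I)^2) \ ker(A + 5I), then set v_{i+1} = (A + 5I) v_i.

One such chain is v_1 = [[0, 1, -3]]^T, v_2 = [[1, 0, 0]]^T. Check: (A + 5I) v_2 = [[0, 0, 0]]^T = 0.

v_1 = [[0, 1, -3]]^T, v_2 = [[1, 0, 0]]^T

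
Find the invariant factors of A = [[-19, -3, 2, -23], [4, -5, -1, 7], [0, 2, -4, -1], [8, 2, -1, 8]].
(x + 5)^2, (x + 5)^2

The Jordan structure of A has elementary divisors (x + 5)^2, (x + 5)^2. Arranging the block sizes at each eigenvalue in decreasing order and taking row products gives the invariant factors.

Invariant factors (smallest first, each dividing the next): (x + 5)^2, (x + 5)^2.

Check: the last factor (x + 5)^2 is the minimal polynomial, and the product (x + 5)^4 is the characteristic polynomial.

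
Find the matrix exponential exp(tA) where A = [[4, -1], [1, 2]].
e^{tA} = [[(t + 1)*e^{3*t}, -t*e^{3*t}], [t*e^{3*t}, (1 - t)*e^{3*t}]]

A has Jordan form J = [[3, 1], [0, 3]] with A = PJP^{-1}, so e^{tA} = P e^{tJ} P^{-1}.

For a Jordan block J_k(λ), e^{tJ_k(λ)} = e^{λt} · (I + tN + t^2 N^2/2! + ... + t^{k-1} N^{k-1}/(k-1)!) where N is the nilpotent superdiagonal part.

Assembling the blocks and conjugating back gives the entries of e^{tA} as shown above.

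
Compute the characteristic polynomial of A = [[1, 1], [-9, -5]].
xI - A = [[x - 1, -1], [9, x + 5]].

Expanding det(xI - A) along the first row:
det(xI - A) = + (x - 1)·det([[x + 5]]) - (-1)·det([[9]]).

Evaluating gives χ_A(x) = x^2 + 4x + 4 = (x + 2)^2.

χ_A(x) = (x + 2)^2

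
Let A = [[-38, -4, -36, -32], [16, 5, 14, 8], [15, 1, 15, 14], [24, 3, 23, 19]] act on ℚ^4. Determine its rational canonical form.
The invariant factors of A (the non-unit diagonal entries of the Smith normal form of xI - A over ℚ[x]) are (x - 3)^2(x + 2)(x + 3), each dividing the next. The characteristic polynomial is their product, (x - 3)^2(x + 2)(x + 3).

The rational canonical form is the block-diagonal matrix of companion matrices C(f_i):
R = [[0, 0, 0, -54], [1, 0, 0, -9], [0, 1, 0, 15], [0, 0, 1, 1]].

R = [[0, 0, 0, -54], [1, 0, 0, -9], [0, 1, 0, 15], [0, 0, 1, 1]]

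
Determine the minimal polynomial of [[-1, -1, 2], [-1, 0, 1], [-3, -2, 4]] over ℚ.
The characteristic polynomial factors as (x - 1)^3. The minimal polynomial is ∏(x - λ)^{k_λ} where k_λ is the size of the largest Jordan block at λ.

For λ = 1: rank(A - I) = 2, and the largest Jordan block has size 3 (the smallest k with rank((A - I)^k) = rank((A - I)^(k+1))).

So m_A(x) = (x - 1)^3.

m_A(x) = (x - 1)^3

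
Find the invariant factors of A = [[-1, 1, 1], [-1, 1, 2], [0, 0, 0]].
x^3

The Jordan structure of A has elementary divisors x^3. Arranging the block sizes at each eigenvalue in decreasing order and taking row products gives the invariant factors.

Invariant factors (smallest first, each dividing the next): x^3.

Check: the last factor x^3 is the minimal polynomial, and the product x^3 is the characteristic polynomial.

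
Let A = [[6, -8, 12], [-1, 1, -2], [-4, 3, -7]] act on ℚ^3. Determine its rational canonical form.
R = [[0, 0, -2], [1, 0, -3], [0, 1, 0]]

The invariant factors of A (the non-unit diagonal entries of the Smith normal form of xI - A over ℚ[x]) are x^3 + 3x + 2, each dividing the next. The characteristic polynomial is their product, x^3 + 3x + 2.

The rational canonical form is the block-diagonal matrix of companion matrices C(f_i):
R = [[0, 0, -2], [1, 0, -3], [0, 1, 0]].

Note the characteristic polynomial does not split into linear factors over ℚ, so A has no Jordan form over ℚ; the rational canonical form exists over any field.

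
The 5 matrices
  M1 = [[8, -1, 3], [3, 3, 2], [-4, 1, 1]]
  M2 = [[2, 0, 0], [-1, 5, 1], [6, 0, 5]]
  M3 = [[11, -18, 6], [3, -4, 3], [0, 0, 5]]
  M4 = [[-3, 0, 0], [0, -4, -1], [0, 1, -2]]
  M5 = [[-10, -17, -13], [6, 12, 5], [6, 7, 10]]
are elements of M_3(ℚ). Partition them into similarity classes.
4 classes: {M1}, {M2, M5}, {M3}, {M4}

Characteristic polynomials: χ_{M1} = (x - 4)^3, χ_{M2} = (x - 5)^2(x - 2), χ_{M3} = (x - 5)^2(x - 2), χ_{M4} = (x + 3)^3, χ_{M5} = (x - 5)^2(x - 2).

{M1}: invariant factors (x - 4)^3.

{M2, M5}: invariant factors (x - 5)^2(x - 2).

{M3}: invariant factors x - 5, (x - 5)(x - 2).

{M4}: invariant factors x + 3, (x + 3)^2.

Matrices are similar if and only if their invariant-factor lists agree; the partition into similarity classes is {M1}, {M2, M5}, {M3}, {M4}.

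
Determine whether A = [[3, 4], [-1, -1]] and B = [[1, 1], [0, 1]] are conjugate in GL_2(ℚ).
Two matrices over a field are similar if and only if they have the same invariant factors.

Both A and B have characteristic polynomial (x - 1)^2 and minimal polynomial (x - 1)^2. Computing further, both have invariant factors (x - 1)^2. Hence A and B are similar.

Yes.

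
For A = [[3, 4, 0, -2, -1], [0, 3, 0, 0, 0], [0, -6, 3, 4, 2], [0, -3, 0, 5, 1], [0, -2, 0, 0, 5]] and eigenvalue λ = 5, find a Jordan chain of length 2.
We seek v_1 ∈ ker((A - 5I)^2) \ ker(A - 5I), then set v_{i+1} = (A - 5I) v_i.

One such chain is v_1 = [[0, 0, 0, 0, 1]]^T, v_2 = [[-1, 0, 2, 1, 0]]^T. Check: (A - 5I) v_2 = [[0, 0, 0, 0, 0]]^T = 0.

v_1 = [[0, 0, 0, 0, 1]]^T, v_2 = [[-1, 0, 2, 1, 0]]^T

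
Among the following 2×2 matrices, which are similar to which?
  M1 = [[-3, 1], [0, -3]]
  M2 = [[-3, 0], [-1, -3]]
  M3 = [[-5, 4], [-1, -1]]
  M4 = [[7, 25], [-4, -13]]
1 class: {M1, M2, M3, M4}

Characteristic polynomials: χ_{M1} = (x + 3)^2, χ_{M2} = (x + 3)^2, χ_{M3} = (x + 3)^2, χ_{M4} = (x + 3)^2.

{M1, M2, M3, M4}: invariant factors (x + 3)^2.

Matrices are similar if and only if their invariant-factor lists agree; the partition into similarity classes is {M1, M2, M3, M4}.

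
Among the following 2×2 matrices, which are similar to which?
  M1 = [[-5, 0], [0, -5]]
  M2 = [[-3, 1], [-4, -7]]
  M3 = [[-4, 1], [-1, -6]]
Characteristic polynomials: χ_{M1} = (x + 5)^2, χ_{M2} = (x + 5)^2, χ_{M3} = (x + 5)^2.

{M1}: invariant factors x + 5, x + 5.

{M2, M3}: invariant factors (x + 5)^2.

Matrices are similar if and only if their invariant-factor lists agree; the partition into similarity classes is {M1}, {M2, M3}.

2 classes: {M1}, {M2, M3}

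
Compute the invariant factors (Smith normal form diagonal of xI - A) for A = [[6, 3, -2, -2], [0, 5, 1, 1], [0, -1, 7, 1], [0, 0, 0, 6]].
The Jordan structure of A has elementary divisors (x - 6)^3, (x - 6). Arranging the block sizes at each eigenvalue in decreasing order and taking row products gives the invariant factors.

Invariant factors (smallest first, each dividing the next): x - 6, (x - 6)^3.

Check: the last factor (x - 6)^3 is the minimal polynomial, and the product (x - 6)^4 is the characteristic polynomial.

x - 6, (x - 6)^3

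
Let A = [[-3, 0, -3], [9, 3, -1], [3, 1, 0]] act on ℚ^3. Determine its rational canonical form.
R = [[0, 0, -3], [1, 0, -1], [0, 1, 0]]

The invariant factors of A (the non-unit diagonal entries of the Smith normal form of xI - A over ℚ[x]) are x^3 + x + 3, each dividing the next. The characteristic polynomial is their product, x^3 + x + 3.

The rational canonical form is the block-diagonal matrix of companion matrices C(f_i):
R = [[0, 0, -3], [1, 0, -1], [0, 1, 0]].

Note the characteristic polynomial does not split into linear factors over ℚ, so A has no Jordan form over ℚ; the rational canonical form exists over any field.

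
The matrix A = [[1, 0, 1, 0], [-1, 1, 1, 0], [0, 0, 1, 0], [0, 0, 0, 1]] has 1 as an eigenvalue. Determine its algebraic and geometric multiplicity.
algebraic multiplicity 4, geometric multiplicity 2

The characteristic polynomial is (x - 1)^4, so the factor x - 1 appears with exponent 4: the algebraic multiplicity is 4.

rank(A - I) = 2, so the eigenspace has dimension 4 - 2 = 2: the geometric multiplicity is 2.

Since 2 < 4, A is not diagonalizable.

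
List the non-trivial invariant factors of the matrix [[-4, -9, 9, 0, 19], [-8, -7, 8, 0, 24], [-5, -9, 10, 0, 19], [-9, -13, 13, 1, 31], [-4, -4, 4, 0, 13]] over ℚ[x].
The Jordan structure of A has elementary divisors (x - 1), (x - 1), (x - 1), (x - 5)^2. Arranging the block sizes at each eigenvalue in decreasing order and taking row products gives the invariant factors.

Invariant factors (smallest first, each dividing the next): x - 1, x - 1, (x - 5)^2(x - 1).

Check: the last factor (x - 5)^2(x - 1) is the minimal polynomial, and the product (x - 5)^2(x - 1)^3 is the characteristic polynomial.

x - 1, x - 1, (x - 5)^2(x - 1)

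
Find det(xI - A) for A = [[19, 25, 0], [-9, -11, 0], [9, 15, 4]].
xI - A = [[x - 19, -25, 0], [9, x + 11, 0], [-9, -15, x - 4]].

Expanding det(xI - A) along the first row:
det(xI - A) = + (x - 19)·det([[x + 11, 0], [-15, x - 4]]) - (-25)·det([[9, 0], [-9, x - 4]]) + (0)·det([[9, x + 11], [-9, -15]]).

Evaluating gives χ_A(x) = x^3 - 12x^2 + 48x - 64 = (x - 4)^3.

χ_A(x) = (x - 4)^3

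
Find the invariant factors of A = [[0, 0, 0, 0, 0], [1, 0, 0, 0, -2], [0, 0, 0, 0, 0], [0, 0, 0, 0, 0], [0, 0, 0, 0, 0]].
The Jordan structure of A has elementary divisors x^2, x, x, x. Arranging the block sizes at each eigenvalue in decreasing order and taking row products gives the invariant factors.

Invariant factors (smallest first, each dividing the next): x, x, x, x^2.

Check: the last factor x^2 is the minimal polynomial, and the product x^5 is the characteristic polynomial.

x, x, x, x^2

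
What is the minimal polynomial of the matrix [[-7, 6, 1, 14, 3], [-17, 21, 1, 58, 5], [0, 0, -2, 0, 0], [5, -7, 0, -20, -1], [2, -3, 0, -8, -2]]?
m_A(x) = (x + 2)^3

The characteristic polynomial factors as (x + 2)^5. The minimal polynomial is ∏(x - λ)^{k_λ} where k_λ is the size of the largest Jordan block at λ.

For λ = -2: rank(A + 2I) = 3, and the largest Jordan block has size 3 (the smallest k with rank((A + 2I)^k) = rank((A + 2I)^(k+1))).

So m_A(x) = (x + 2)^3.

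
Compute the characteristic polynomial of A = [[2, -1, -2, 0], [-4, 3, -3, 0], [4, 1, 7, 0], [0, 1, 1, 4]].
χ_A(x) = (x - 4)^4

xI - A = [[x - 2, 1, 2, 0], [4, x - 3, 3, 0], [-4, -1, x - 7, 0], [0, -1, -1, x - 4]].

Expanding det(xI - A) along the first row:
det(xI - A) = + (x - 2)·det([[x - 3, 3, 0], [-1, x - 7, 0], [-1, -1, x - 4]]) - (1)·det([[4, 3, 0], [-4, x - 7, 0], [0, -1, x - 4]]) + (2)·det([[4, x - 3, 0], [-4, -1, 0], [0, -1, x - 4]]) - (0)·det([[4, x - 3, 3], [-4, -1, x - 7], [0, -1, -1]]).

Evaluating gives χ_A(x) = x^4 - 16x^3 + 96x^2 - 256x + 256 = (x - 4)^4.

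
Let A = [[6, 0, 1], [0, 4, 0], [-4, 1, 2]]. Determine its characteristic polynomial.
xI - A = [[x - 6, 0, -1], [0, x - 4, 0], [4, -1, x - 2]].

Expanding det(xI - A) along the first row:
det(xI - A) = + (x - 6)·det([[x - 4, 0], [-1, x - 2]]) - (0)·det([[0, 0], [4, x - 2]]) + (-1)·det([[0, x - 4], [4, -1]]).

Evaluating gives χ_A(x) = x^3 - 12x^2 + 48x - 64 = (x - 4)^3.

χ_A(x) = (x - 4)^3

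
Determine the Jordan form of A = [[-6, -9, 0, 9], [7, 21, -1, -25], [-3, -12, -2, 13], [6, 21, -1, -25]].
J = [[-3, 1, 0, 0], [0, -3, 0, 0], [0, 0, -3, 1], [0, 0, 0, -3]]

The characteristic polynomial is det(xI - A) = (x + 3)^4, so the eigenvalues are -3 (algebraic multiplicity 4).

For λ = -3: rank(A + 3I) = 2, rank((A + 3I)^2) = 0. The eigenspace has dimension 4 - 2 = 2, so there are 2 Jordan blocks; the rank sequence gives block sizes [2, 2].

Assembling the blocks gives the Jordan form J above.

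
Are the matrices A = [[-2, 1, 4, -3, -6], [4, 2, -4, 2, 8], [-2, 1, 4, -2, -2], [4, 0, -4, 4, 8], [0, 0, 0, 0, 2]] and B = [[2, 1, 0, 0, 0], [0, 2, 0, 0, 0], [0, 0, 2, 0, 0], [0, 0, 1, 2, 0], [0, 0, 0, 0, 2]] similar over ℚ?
Yes.

Two matrices over a field are similar if and only if they have the same invariant factors.

Both A and B have characteristic polynomial (x - 2)^5 and minimal polynomial (x - 2)^2. Computing further, both have invariant factors x - 2, (x - 2)^2, (x - 2)^2. Hence A and B are similar.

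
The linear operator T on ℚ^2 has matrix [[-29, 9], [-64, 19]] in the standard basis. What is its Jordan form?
The characteristic polynomial is det(xI - A) = (x + 5)^2, so the eigenvalues are -5 (algebraic multiplicity 2).

For λ = -5: rank(A + 5I) = 1, rank((A + 5I)^2) = 0. The eigenspace has dimension 2 - 1 = 1, so there is 1 Jordan block; the rank sequence gives block sizes [2].

Assembling the blocks gives the Jordan form J above.

J = [[-5, 1], [0, -5]]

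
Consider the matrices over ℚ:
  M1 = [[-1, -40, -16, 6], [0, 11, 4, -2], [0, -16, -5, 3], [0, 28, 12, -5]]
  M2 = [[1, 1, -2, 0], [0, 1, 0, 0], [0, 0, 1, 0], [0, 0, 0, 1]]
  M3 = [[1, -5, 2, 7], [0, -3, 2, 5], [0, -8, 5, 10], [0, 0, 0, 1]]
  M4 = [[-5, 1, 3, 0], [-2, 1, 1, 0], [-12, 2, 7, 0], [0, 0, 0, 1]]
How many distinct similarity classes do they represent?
3 classes: {M1}, {M2}, {M3, M4}

Characteristic polynomials: χ_{M1} = (x - 1)^2(x + 1)^2, χ_{M2} = (x - 1)^4, χ_{M3} = (x - 1)^4, χ_{M4} = (x - 1)^4.

{M1}: invariant factors x + 1, (x - 1)^2(x + 1).

{M2}: invariant factors x - 1, x - 1, (x - 1)^2.

{M3, M4}: invariant factors x - 1, (x - 1)^3.

Matrices are similar if and only if their invariant-factor lists agree; the partition into similarity classes is {M1}, {M2}, {M3, M4}.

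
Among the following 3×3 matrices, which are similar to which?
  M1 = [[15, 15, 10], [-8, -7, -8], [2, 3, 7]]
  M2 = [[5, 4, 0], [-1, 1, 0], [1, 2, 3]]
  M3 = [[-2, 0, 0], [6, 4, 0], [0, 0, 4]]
Characteristic polynomials: χ_{M1} = (x - 5)^3, χ_{M2} = (x - 3)^3, χ_{M3} = (x - 4)^2(x + 2).

{M1}: invariant factors x - 5, (x - 5)^2.

{M2}: invariant factors x - 3, (x - 3)^2.

{M3}: invariant factors x - 4, (x - 4)(x + 2).

Matrices are similar if and only if their invariant-factor lists agree; the partition into similarity classes is {M1}, {M2}, {M3}.

3 classes: {M1}, {M2}, {M3}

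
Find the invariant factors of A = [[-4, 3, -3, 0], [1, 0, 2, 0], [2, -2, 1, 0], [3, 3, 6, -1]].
x + 1, (x + 1)^3

The Jordan structure of A has elementary divisors (x + 1)^3, (x + 1). Arranging the block sizes at each eigenvalue in decreasing order and taking row products gives the invariant factors.

Invariant factors (smallest first, each dividing the next): x + 1, (x + 1)^3.

Check: the last factor (x + 1)^3 is the minimal polynomial, and the product (x + 1)^4 is the characteristic polynomial.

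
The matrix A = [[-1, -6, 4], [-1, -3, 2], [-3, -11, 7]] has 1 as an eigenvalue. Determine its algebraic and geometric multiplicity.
The characteristic polynomial is (x - 1)^3, so the factor x - 1 appears with exponent 3: the algebraic multiplicity is 3.

rank(A - I) = 2, so the eigenspace has dimension 3 - 2 = 1: the geometric multiplicity is 1.

Since 1 < 3, A is not diagonalizable.

algebraic multiplicity 3, geometric multiplicity 1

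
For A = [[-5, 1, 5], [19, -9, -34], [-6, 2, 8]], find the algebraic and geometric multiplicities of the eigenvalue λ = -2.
The characteristic polynomial is (x + 2)^3, so the factor x + 2 appears with exponent 3: the algebraic multiplicity is 3.

rank(A + 2I) = 2, so the eigenspace has dimension 3 - 2 = 1: the geometric multiplicity is 1.

Since 1 < 3, A is not diagonalizable.

algebraic multiplicity 3, geometric multiplicity 1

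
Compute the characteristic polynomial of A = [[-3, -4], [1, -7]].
xI - A = [[x + 3, 4], [-1, x + 7]].

Expanding det(xI - A) along the first row:
det(xI - A) = + (x + 3)·det([[x + 7]]) - (4)·det([[-1]]).

Evaluating gives χ_A(x) = x^2 + 10x + 25 = (x + 5)^2.

χ_A(x) = (x + 5)^2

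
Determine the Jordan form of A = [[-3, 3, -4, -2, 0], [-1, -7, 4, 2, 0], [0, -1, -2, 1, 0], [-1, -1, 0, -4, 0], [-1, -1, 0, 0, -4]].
J = [[-4, 1, 0, 0, 0], [0, -4, 0, 0, 0], [0, 0, -4, 1, 0], [0, 0, 0, -4, 0], [0, 0, 0, 0, -4]]

The characteristic polynomial is det(xI - A) = (x + 4)^5, so the eigenvalues are -4 (algebraic multiplicity 5).

For λ = -4: rank(A + 4I) = 2, rank((A + 4I)^2) = 0. The eigenspace has dimension 5 - 2 = 3, so there are 3 Jordan blocks; the rank sequence gives block sizes [2, 2, 1].

Assembling the blocks gives the Jordan form J above.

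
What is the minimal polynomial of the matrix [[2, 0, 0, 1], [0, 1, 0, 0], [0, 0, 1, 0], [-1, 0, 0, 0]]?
m_A(x) = (x - 1)^2

The characteristic polynomial factors as (x - 1)^4. The minimal polynomial is ∏(x - λ)^{k_λ} where k_λ is the size of the largest Jordan block at λ.

For λ = 1: rank(A - I) = 1, and the largest Jordan block has size 2 (the smallest k with rank((A - I)^k) = rank((A - I)^(k+1))).

So m_A(x) = (x - 1)^2.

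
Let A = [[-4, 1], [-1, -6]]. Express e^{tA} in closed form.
A has Jordan form J = [[-5, 1], [0, -5]] with A = PJP^{-1}, so e^{tA} = P e^{tJ} P^{-1}.

For a Jordan block J_k(λ), e^{tJ_k(λ)} = e^{λt} · (I + tN + t^2 N^2/2! + ... + t^{k-1} N^{k-1}/(k-1)!) where N is the nilpotent superdiagonal part.

Assembling the blocks and conjugating back gives the entries of e^{tA} as shown above.

e^{tA} = [[(t + 1)*e^{-5*t}, t*e^{-5*t}], [-t*e^{-5*t}, (1 - t)*e^{-5*t}]]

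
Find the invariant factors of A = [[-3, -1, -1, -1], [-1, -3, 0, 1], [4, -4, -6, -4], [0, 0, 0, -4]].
The Jordan structure of A has elementary divisors (x + 4)^3, (x + 4). Arranging the block sizes at each eigenvalue in decreasing order and taking row products gives the invariant factors.

Invariant factors (smallest first, each dividing the next): x + 4, (x + 4)^3.

Check: the last factor (x + 4)^3 is the minimal polynomial, and the product (x + 4)^4 is the characteristic polynomial.

x + 4, (x + 4)^3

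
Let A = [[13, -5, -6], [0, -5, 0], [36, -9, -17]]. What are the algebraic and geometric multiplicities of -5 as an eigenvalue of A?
algebraic multiplicity 2, geometric multiplicity 1

The characteristic polynomial is (x - 1)(x + 5)^2, so the factor x + 5 appears with exponent 2: the algebraic multiplicity is 2.

rank(A + 5I) = 2, so the eigenspace has dimension 3 - 2 = 1: the geometric multiplicity is 1.

Since 1 < 2, A is not diagonalizable.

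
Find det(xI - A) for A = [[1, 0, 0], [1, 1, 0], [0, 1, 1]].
xI - A = [[x - 1, 0, 0], [-1, x - 1, 0], [0, -1, x - 1]].

Expanding det(xI - A) along the first row:
det(xI - A) = + (x - 1)·det([[x - 1, 0], [-1, x - 1]]) - (0)·det([[-1, 0], [0, x - 1]]) + (0)·det([[-1, x - 1], [0, -1]]).

Evaluating gives χ_A(x) = x^3 - 3x^2 + 3x - 1 = (x - 1)^3.

χ_A(x) = (x - 1)^3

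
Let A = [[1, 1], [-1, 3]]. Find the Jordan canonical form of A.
The characteristic polynomial is det(xI - A) = (x - 2)^2, so the eigenvalues are 2 (algebraic multiplicity 2).

For λ = 2: rank(A - 2I) = 1, rank((A - 2I)^2) = 0. The eigenspace has dimension 2 - 1 = 1, so there is 1 Jordan block; the rank sequence gives block sizes [2].

Assembling the blocks gives the Jordan form J above.

J = [[2, 1], [0, 2]]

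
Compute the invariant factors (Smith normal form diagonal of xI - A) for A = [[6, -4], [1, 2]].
(x - 4)^2

The Jordan structure of A has elementary divisors (x - 4)^2. Arranging the block sizes at each eigenvalue in decreasing order and taking row products gives the invariant factors.

Invariant factors (smallest first, each dividing the next): (x - 4)^2.

Check: the last factor (x - 4)^2 is the minimal polynomial, and the product (x - 4)^2 is the characteristic polynomial.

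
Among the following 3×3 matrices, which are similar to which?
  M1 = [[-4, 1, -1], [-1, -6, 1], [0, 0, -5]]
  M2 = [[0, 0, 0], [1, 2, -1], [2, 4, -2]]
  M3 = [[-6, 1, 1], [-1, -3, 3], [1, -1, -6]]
Characteristic polynomials: χ_{M1} = (x + 5)^3, χ_{M2} = x^3, χ_{M3} = (x + 5)^3.

{M1}: invariant factors x + 5, (x + 5)^2.

{M2}: invariant factors x, x^2.

{M3}: invariant factors (x + 5)^3.

Matrices are similar if and only if their invariant-factor lists agree; the partition into similarity classes is {M1}, {M2}, {M3}.

3 classes: {M1}, {M2}, {M3}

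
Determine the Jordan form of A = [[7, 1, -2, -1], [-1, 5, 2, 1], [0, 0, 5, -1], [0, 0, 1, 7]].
The characteristic polynomial is det(xI - A) = (x - 6)^4, so the eigenvalues are 6 (algebraic multiplicity 4).

For λ = 6: rank(A - 6I) = 2, rank((A - 6I)^2) = 1, rank((A - 6I)^3) = 0. The eigenspace has dimension 4 - 2 = 2, so there are 2 Jordan blocks; the rank sequence gives block sizes [3, 1].

Assembling the blocks gives the Jordan form J above.

J = [[6, 1, 0, 0], [0, 6, 1, 0], [0, 0, 6, 0], [0, 0, 0, 6]]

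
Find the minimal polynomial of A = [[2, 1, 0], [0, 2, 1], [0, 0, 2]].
m_A(x) = (x - 2)^3

The characteristic polynomial factors as (x - 2)^3. The minimal polynomial is ∏(x - λ)^{k_λ} where k_λ is the size of the largest Jordan block at λ.

For λ = 2: rank(A - 2I) = 2, and the largest Jordan block has size 3 (the smallest k with rank((A - 2I)^k) = rank((A - 2I)^(k+1))).

So m_A(x) = (x - 2)^3.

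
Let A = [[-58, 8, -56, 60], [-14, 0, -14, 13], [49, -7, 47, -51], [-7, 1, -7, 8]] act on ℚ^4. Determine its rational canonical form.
The invariant factors of A (the non-unit diagonal entries of the Smith normal form of xI - A over ℚ[x]) are x + 2, (x - 3)(x + 2)^2, each dividing the next. The characteristic polynomial is their product, (x - 3)(x + 2)^3.

The rational canonical form is the block-diagonal matrix of companion matrices C(f_i):
R = [[-2, 0, 0, 0], [0, 0, 0, 12], [0, 1, 0, 8], [0, 0, 1, -1]].

R = [[-2, 0, 0, 0], [0, 0, 0, 12], [0, 1, 0, 8], [0, 0, 1, -1]]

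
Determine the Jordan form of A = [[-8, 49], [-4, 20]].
J = [[6, 1], [0, 6]]

The characteristic polynomial is det(xI - A) = (x - 6)^2, so the eigenvalues are 6 (algebraic multiplicity 2).

For λ = 6: rank(A - 6I) = 1, rank((A - 6I)^2) = 0. The eigenspace has dimension 2 - 1 = 1, so there is 1 Jordan block; the rank sequence gives block sizes [2].

Assembling the blocks gives the Jordan form J above.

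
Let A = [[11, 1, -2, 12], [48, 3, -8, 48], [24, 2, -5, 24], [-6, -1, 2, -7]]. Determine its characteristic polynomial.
χ_A(x) = (x - 5)(x + 1)^3

xI - A = [[x - 11, -1, 2, -12], [-48, x - 3, 8, -48], [-24, -2, x + 5, -24], [6, 1, -2, x + 7]].

Expanding det(xI - A) along the first row:
det(xI - A) = + (x - 11)·det([[x - 3, 8, -48], [-2, x + 5, -24], [1, -2, x + 7]]) - (-1)·det([[-48, 8, -48], [-24, x + 5, -24], [6, -2, x + 7]]) + (2)·det([[-48, x - 3, -48], [-24, -2, -24], [6, 1, x + 7]]) - (-12)·det([[-48, x - 3, 8], [-24, -2, x + 5], [6, 1, -2]]).

Evaluating gives χ_A(x) = x^4 - 2x^3 - 12x^2 - 14x - 5 = (x - 5)(x + 1)^3.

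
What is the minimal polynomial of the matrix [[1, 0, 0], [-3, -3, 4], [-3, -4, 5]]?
The characteristic polynomial factors as (x - 1)^3. The minimal polynomial is ∏(x - λ)^{k_λ} where k_λ is the size of the largest Jordan block at λ.

For λ = 1: rank(A - I) = 1, and the largest Jordan block has size 2 (the smallest k with rank((A - I)^k) = rank((A - I)^(k+1))).

So m_A(x) = (x - 1)^2.

m_A(x) = (x - 1)^2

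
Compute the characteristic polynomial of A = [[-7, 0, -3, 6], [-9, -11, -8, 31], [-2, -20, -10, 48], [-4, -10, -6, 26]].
xI - A = [[x + 7, 0, 3, -6], [9, x + 11, 8, -31], [2, 20, x + 10, -48], [4, 10, 6, x - 26]].

Expanding det(xI - A) along the first row:
det(xI - A) = + (x + 7)·det([[x + 11, 8, -31], [20, x + 10, -48], [10, 6, x - 26]]) - (0)·det([[9, 8, -31], [2, x + 10, -48], [4, 6, x - 26]]) + (3)·det([[9, x + 11, -31], [2, 20, -48], [4, 10, x - 26]]) - (-6)·det([[9, x + 11, 8], [2, 20, x + 10], [4, 10, 6]]).

Evaluating gives χ_A(x) = x^4 + 2x^3 - 15x^2 - 32x - 16 = (x - 4)(x + 1)^2(x + 4).

χ_A(x) = (x - 4)(x + 1)^2(x + 4)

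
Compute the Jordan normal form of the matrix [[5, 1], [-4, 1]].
The characteristic polynomial is det(xI - A) = (x - 3)^2, so the eigenvalues are 3 (algebraic multiplicity 2).

For λ = 3: rank(A - 3I) = 1, rank((A - 3I)^2) = 0. The eigenspace has dimension 2 - 1 = 1, so there is 1 Jordan block; the rank sequence gives block sizes [2].

Assembling the blocks gives the Jordan form J above.

J = [[3, 1], [0, 3]]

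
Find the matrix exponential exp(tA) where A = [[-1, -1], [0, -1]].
A has Jordan form J = [[-1, 1], [0, -1]] with A = PJP^{-1}, so e^{tA} = P e^{tJ} P^{-1}.

For a Jordan block J_k(λ), e^{tJ_k(λ)} = e^{λt} · (I + tN + t^2 N^2/2! + ... + t^{k-1} N^{k-1}/(k-1)!) where N is the nilpotent superdiagonal part.

Assembling the blocks and conjugating back gives the entries of e^{tA} as shown above.

e^{tA} = [[e^{-t}, -t*e^{-t}], [0, e^{-t}]]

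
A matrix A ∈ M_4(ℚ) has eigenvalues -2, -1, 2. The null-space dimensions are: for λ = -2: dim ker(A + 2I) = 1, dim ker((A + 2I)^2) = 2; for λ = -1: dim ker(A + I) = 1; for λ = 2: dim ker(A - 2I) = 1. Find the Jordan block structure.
Jordan blocks: (-2, 2), (-1, 1), (2, 1)

λ = -2: successive nullity increments [1, 1] count blocks of size ≥ k; block sizes are [2].
λ = -1: successive nullity increments [1] count blocks of size ≥ k; block sizes are [1].
λ = 2: successive nullity increments [1] count blocks of size ≥ k; block sizes are [1].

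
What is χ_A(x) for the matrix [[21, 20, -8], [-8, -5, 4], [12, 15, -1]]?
χ_A(x) = (x - 5)^3

xI - A = [[x - 21, -20, 8], [8, x + 5, -4], [-12, -15, x + 1]].

Expanding det(xI - A) along the first row:
det(xI - A) = + (x - 21)·det([[x + 5, -4], [-15, x + 1]]) - (-20)·det([[8, -4], [-12, x + 1]]) + (8)·det([[8, x + 5], [-12, -15]]).

Evaluating gives χ_A(x) = x^3 - 15x^2 + 75x - 125 = (x - 5)^3.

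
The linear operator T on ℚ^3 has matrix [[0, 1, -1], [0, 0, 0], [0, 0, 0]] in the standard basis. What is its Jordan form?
J = [[0, 1, 0], [0, 0, 0], [0, 0, 0]]

The characteristic polynomial is det(xI - A) = x^3, so the eigenvalues are 0 (algebraic multiplicity 3).

For λ = 0: rank(A) = 1, rank(A^2) = 0. The eigenspace has dimension 3 - 1 = 2, so there are 2 Jordan blocks; the rank sequence gives block sizes [2, 1].

Assembling the blocks gives the Jordan form J above.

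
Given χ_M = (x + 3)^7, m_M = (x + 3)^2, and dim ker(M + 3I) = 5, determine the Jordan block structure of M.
Jordan blocks: (-3, 2), (-3, 2), (-3, 1), (-3, 1), (-3, 1)

λ = -3: algebraic multiplicity 7 (exponent in χ_M), largest block size 2 (exponent in m_M), 5 blocks (geometric multiplicity). These force block sizes [2, 2, 1, 1, 1].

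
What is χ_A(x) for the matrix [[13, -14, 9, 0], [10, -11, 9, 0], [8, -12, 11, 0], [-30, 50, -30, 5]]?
χ_A(x) = (x - 5)^3(x - 3)

xI - A = [[x - 13, 14, -9, 0], [-10, x + 11, -9, 0], [-8, 12, x - 11, 0], [30, -50, 30, x - 5]].

Expanding det(xI - A) along the first row:
det(xI - A) = + (x - 13)·det([[x + 11, -9, 0], [12, x - 11, 0], [-50, 30, x - 5]]) - (14)·det([[-10, -9, 0], [-8, x - 11, 0], [30, 30, x - 5]]) + (-9)·det([[-10, x + 11, 0], [-8, 12, 0], [30, -50, x - 5]]) - (0)·det([[-10, x + 11, -9], [-8, 12, x - 11], [30, -50, 30]]).

Evaluating gives χ_A(x) = x^4 - 18x^3 + 120x^2 - 350x + 375 = (x - 5)^3(x - 3).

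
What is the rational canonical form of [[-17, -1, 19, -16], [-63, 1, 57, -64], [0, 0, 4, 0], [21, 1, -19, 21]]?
R = [[4, 0, 0, 0], [0, 0, 0, -80], [0, 1, 0, 16], [0, 0, 1, 5]]

The invariant factors of A (the non-unit diagonal entries of the Smith normal form of xI - A over ℚ[x]) are x - 4, (x - 5)(x - 4)(x + 4), each dividing the next. The characteristic polynomial is their product, (x - 5)(x - 4)^2(x + 4).

The rational canonical form is the block-diagonal matrix of companion matrices C(f_i):
R = [[4, 0, 0, 0], [0, 0, 0, -80], [0, 1, 0, 16], [0, 0, 1, 5]].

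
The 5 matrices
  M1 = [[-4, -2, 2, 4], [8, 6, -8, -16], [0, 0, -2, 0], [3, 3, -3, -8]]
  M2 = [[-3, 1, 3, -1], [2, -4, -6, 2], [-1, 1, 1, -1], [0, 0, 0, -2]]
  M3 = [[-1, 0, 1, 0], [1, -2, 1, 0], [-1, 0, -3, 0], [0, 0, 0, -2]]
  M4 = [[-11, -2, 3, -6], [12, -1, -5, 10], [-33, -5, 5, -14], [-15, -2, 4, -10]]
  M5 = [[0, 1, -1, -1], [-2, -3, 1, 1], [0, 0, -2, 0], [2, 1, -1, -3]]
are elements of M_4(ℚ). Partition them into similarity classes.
Characteristic polynomials: χ_{M1} = (x + 2)^4, χ_{M2} = (x + 2)^4, χ_{M3} = (x + 2)^4, χ_{M4} = (x + 2)(x + 5)^3, χ_{M5} = (x + 2)^4.

{M1, M2, M3, M5}: invariant factors x + 2, x + 2, (x + 2)^2.

{M4}: invariant factors (x + 2)(x + 5)^3.

Matrices are similar if and only if their invariant-factor lists agree; the partition into similarity classes is {M1, M2, M3, M5}, {M4}.

2 classes: {M1, M2, M3, M5}, {M4}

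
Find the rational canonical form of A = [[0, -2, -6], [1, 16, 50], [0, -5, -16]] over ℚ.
R = [[0, 0, -2], [1, 0, 4], [0, 1, 0]]

The invariant factors of A (the non-unit diagonal entries of the Smith normal form of xI - A over ℚ[x]) are x^3 - 4x + 2, each dividing the next. The characteristic polynomial is their product, x^3 - 4x + 2.

The rational canonical form is the block-diagonal matrix of companion matrices C(f_i):
R = [[0, 0, -2], [1, 0, 4], [0, 1, 0]].

Note the characteristic polynomial does not split into linear factors over ℚ, so A has no Jordan form over ℚ; the rational canonical form exists over any field.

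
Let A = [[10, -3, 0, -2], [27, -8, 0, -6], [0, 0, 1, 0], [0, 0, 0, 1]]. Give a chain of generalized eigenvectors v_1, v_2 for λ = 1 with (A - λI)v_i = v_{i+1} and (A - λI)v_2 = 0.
We seek v_1 ∈ ker((A - I)^2) \ ker(A - I), then set v_{i+1} = (A - I) v_i.

One such chain is v_1 = [[3, 6, 6, 4]]^T, v_2 = [[1, 3, 0, 0]]^T. Check: (A - I) v_2 = [[0, 0, 0, 0]]^T = 0.

v_1 = [[3, 6, 6, 4]]^T, v_2 = [[1, 3, 0, 0]]^T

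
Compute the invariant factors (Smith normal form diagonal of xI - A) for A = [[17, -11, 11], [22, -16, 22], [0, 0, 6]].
The Jordan structure of A has elementary divisors (x + 5), (x - 6), (x - 6). Arranging the block sizes at each eigenvalue in decreasing order and taking row products gives the invariant factors.

Invariant factors (smallest first, each dividing the next): x - 6, (x - 6)(x + 5).

Check: the last factor (x - 6)(x + 5) is the minimal polynomial, and the product (x - 6)^2(x + 5) is the characteristic polynomial.

x - 6, (x - 6)(x + 5)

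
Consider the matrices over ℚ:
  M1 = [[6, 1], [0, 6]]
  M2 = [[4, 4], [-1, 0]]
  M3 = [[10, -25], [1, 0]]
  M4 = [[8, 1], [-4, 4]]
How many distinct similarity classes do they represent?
3 classes: {M1, M4}, {M2}, {M3}

Characteristic polynomials: χ_{M1} = (x - 6)^2, χ_{M2} = (x - 2)^2, χ_{M3} = (x - 5)^2, χ_{M4} = (x - 6)^2.

{M1, M4}: invariant factors (x - 6)^2.

{M2}: invariant factors (x - 2)^2.

{M3}: invariant factors (x - 5)^2.

Matrices are similar if and only if their invariant-factor lists agree; the partition into similarity classes is {M1, M4}, {M2}, {M3}.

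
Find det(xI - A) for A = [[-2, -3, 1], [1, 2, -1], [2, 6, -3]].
xI - A = [[x + 2, 3, -1], [-1, x - 2, 1], [-2, -6, x + 3]].

Expanding det(xI - A) along the first row:
det(xI - A) = + (x + 2)·det([[x - 2, 1], [-6, x + 3]]) - (3)·det([[-1, 1], [-2, x + 3]]) + (-1)·det([[-1, x - 2], [-2, -6]]).

Evaluating gives χ_A(x) = x^3 + 3x^2 + 3x + 1 = (x + 1)^3.

χ_A(x) = (x + 1)^3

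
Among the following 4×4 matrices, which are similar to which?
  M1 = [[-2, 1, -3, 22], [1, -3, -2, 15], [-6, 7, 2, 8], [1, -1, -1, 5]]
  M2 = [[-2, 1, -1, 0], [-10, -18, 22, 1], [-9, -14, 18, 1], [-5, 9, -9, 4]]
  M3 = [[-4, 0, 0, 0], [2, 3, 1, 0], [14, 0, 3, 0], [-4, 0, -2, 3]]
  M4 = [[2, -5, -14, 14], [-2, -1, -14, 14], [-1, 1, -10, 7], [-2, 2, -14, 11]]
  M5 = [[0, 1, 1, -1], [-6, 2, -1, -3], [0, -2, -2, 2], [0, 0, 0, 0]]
Characteristic polynomials: χ_{M1} = (x - 4)^2(x + 3)^2, χ_{M2} = (x - 4)^2(x + 3)^2, χ_{M3} = (x - 3)^3(x + 4), χ_{M4} = (x - 4)^2(x + 3)^2, χ_{M5} = x^4.

{M1, M2}: invariant factors (x - 4)^2(x + 3)^2.

{M3}: invariant factors x - 3, (x - 3)^2(x + 4).

{M4}: invariant factors x + 3, (x - 4)^2(x + 3).

{M5}: invariant factors x, x^3.

Matrices are similar if and only if their invariant-factor lists agree; the partition into similarity classes is {M1, M2}, {M3}, {M4}, {M5}.

4 classes: {M1, M2}, {M3}, {M4}, {M5}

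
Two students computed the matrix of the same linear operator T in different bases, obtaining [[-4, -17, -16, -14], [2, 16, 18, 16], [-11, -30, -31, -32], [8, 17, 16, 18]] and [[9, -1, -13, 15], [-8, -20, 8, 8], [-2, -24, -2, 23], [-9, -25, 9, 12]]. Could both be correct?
Yes.

Two matrices over a field are similar if and only if they have the same invariant factors.

Both A and B have characteristic polynomial (x - 4)(x - 3)(x + 4)^2 and minimal polynomial (x - 4)(x - 3)(x + 4)^2. Computing further, both have invariant factors (x - 4)(x - 3)(x + 4)^2. Hence A and B are similar.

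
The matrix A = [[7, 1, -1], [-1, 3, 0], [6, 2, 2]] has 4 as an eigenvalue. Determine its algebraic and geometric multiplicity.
The characteristic polynomial is (x - 4)^3, so the factor x - 4 appears with exponent 3: the algebraic multiplicity is 3.

rank(A - 4I) = 2, so the eigenspace has dimension 3 - 2 = 1: the geometric multiplicity is 1.

Since 1 < 3, A is not diagonalizable.

algebraic multiplicity 3, geometric multiplicity 1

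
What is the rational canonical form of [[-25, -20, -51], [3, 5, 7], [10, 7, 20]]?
The invariant factors of A (the non-unit diagonal entries of the Smith normal form of xI - A over ℚ[x]) are x^3 - 4x - 4, each dividing the next. The characteristic polynomial is their product, x^3 - 4x - 4.

The rational canonical form is the block-diagonal matrix of companion matrices C(f_i):
R = [[0, 0, 4], [1, 0, 4], [0, 1, 0]].

Note the characteristic polynomial does not split into linear factors over ℚ, so A has no Jordan form over ℚ; the rational canonical form exists over any field.

R = [[0, 0, 4], [1, 0, 4], [0, 1, 0]]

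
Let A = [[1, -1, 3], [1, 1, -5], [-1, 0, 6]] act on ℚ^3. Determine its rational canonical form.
R = [[0, 0, 10], [1, 0, -17], [0, 1, 8]]

The invariant factors of A (the non-unit diagonal entries of the Smith normal form of xI - A over ℚ[x]) are (x - 5)(x - 2)(x - 1), each dividing the next. The characteristic polynomial is their product, (x - 5)(x - 2)(x - 1).

The rational canonical form is the block-diagonal matrix of companion matrices C(f_i):
R = [[0, 0, 10], [1, 0, -17], [0, 1, 8]].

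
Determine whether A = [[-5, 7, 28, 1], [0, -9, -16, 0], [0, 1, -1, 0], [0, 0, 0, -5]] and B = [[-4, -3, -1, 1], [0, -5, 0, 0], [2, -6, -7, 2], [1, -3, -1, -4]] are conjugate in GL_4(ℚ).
No.

Both have characteristic polynomial (x + 5)^4 and minimal polynomial (x + 5)^2. But rank(A + 5I) = 2 for A while rank(B + 5I) = 1 for B, so the number of Jordan blocks at λ = -5 differs. A and B are not similar.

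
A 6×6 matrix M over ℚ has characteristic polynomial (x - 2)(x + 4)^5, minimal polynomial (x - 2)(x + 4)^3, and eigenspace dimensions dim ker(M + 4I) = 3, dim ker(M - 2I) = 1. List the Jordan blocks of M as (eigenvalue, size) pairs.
λ = -4: algebraic multiplicity 5 (exponent in χ_M), largest block size 3 (exponent in m_M), 3 blocks (geometric multiplicity). These force block sizes [3, 1, 1].
λ = 2: algebraic multiplicity 1 (exponent in χ_M), largest block size 1 (exponent in m_M), 1 block (geometric multiplicity). This forces block sizes [1].

Jordan blocks: (-4, 3), (-4, 1), (-4, 1), (2, 1)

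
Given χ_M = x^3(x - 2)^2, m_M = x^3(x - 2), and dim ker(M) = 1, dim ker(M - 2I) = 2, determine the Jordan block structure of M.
Jordan blocks: (0, 3), (2, 1), (2, 1)

λ = 0: algebraic multiplicity 3 (exponent in χ_M), largest block size 3 (exponent in m_M), 1 block (geometric multiplicity). This forces block sizes [3].
λ = 2: algebraic multiplicity 2 (exponent in χ_M), largest block size 1 (exponent in m_M), 2 blocks (geometric multiplicity). These force block sizes [1, 1].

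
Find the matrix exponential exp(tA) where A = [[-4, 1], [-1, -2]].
A has Jordan form J = [[-3, 1], [0, -3]] with A = PJP^{-1}, so e^{tA} = P e^{tJ} P^{-1}.

For a Jordan block J_k(λ), e^{tJ_k(λ)} = e^{λt} · (I + tN + t^2 N^2/2! + ... + t^{k-1} N^{k-1}/(k-1)!) where N is the nilpotent superdiagonal part.

Assembling the blocks and conjugating back gives the entries of e^{tA} as shown above.

e^{tA} = [[(1 - t)*e^{-3*t}, t*e^{-3*t}], [-t*e^{-3*t}, (t + 1)*e^{-3*t}]]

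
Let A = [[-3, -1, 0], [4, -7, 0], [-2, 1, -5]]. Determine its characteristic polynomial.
xI - A = [[x + 3, 1, 0], [-4, x + 7, 0], [2, -1, x + 5]].

Expanding det(xI - A) along the first row:
det(xI - A) = + (x + 3)·det([[x + 7, 0], [-1, x + 5]]) - (1)·det([[-4, 0], [2, x + 5]]) + (0)·det([[-4, x + 7], [2, -1]]).

Evaluating gives χ_A(x) = x^3 + 15x^2 + 75x + 125 = (x + 5)^3.

χ_A(x) = (x + 5)^3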